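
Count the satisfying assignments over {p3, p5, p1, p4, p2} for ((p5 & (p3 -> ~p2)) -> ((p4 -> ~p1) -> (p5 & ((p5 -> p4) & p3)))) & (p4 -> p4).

Initial set: {(((p5 & (p3 -> ~p2)) -> ((p4 -> ~p1) -> (p5 & ((p5 -> p4) & p3)))) & (p4 -> p4))}.
(((p5 & (p3 -> ~p2)) -> ((p4 -> ~p1) -> (p5 & ((p5 -> p4) & p3)))) & (p4 -> p4)): α-rule — add ((p5 & (p3 -> ~p2)) -> ((p4 -> ~p1) -> (p5 & ((p5 -> p4) & p3)))), (p4 -> p4).
((p5 & (p3 -> ~p2)) -> ((p4 -> ~p1) -> (p5 & ((p5 -> p4) & p3)))): β-rule — branch into ~(p5 & (p3 -> ~p2))  //  ((p4 -> ~p1) -> (p5 & ((p5 -> p4) & p3))).
  branch 1 (add ~(p5 & (p3 -> ~p2))):
    (p4 -> p4): β-rule — branch into ~p4  //  p4.
      branch 1.1 (add ~p4):
        ~(p5 & (p3 -> ~p2)): β-rule — branch into ~p5  //  ~(p3 -> ~p2).
          branch 1.1.1 (add ~p5):
            ○ open, literals {p4=F, p5=F}.
          branch 1.1.2 (add ~(p3 -> ~p2)):
            ~(p3 -> ~p2): α-rule — add p3, ~~p2.
            ○ open, literals {p2=T, p3=T, p4=F}.
      branch 1.2 (add p4):
        ~(p5 & (p3 -> ~p2)): β-rule — branch into ~p5  //  ~(p3 -> ~p2).
          branch 1.2.1 (add ~p5):
            ○ open, literals {p4=T, p5=F}.
          branch 1.2.2 (add ~(p3 -> ~p2)):
            ~(p3 -> ~p2): α-rule — add p3, ~~p2.
            ○ open, literals {p2=T, p3=T, p4=T}.
  branch 2 (add ((p4 -> ~p1) -> (p5 & ((p5 -> p4) & p3)))):
    (p4 -> p4): β-rule — branch into ~p4  //  p4.
      branch 2.1 (add ~p4):
        ((p4 -> ~p1) -> (p5 & ((p5 -> p4) & p3))): β-rule — branch into ~(p4 -> ~p1)  //  (p5 & ((p5 -> p4) & p3)).
          branch 2.1.1 (add ~(p4 -> ~p1)):
            ~(p4 -> ~p1): α-rule — add p4, ~~p1.
            × closes — contains both p4 and ~p4.
          branch 2.1.2 (add (p5 & ((p5 -> p4) & p3))):
            (p5 & ((p5 -> p4) & p3)): α-rule — add p5, ((p5 -> p4) & p3).
            ((p5 -> p4) & p3): α-rule — add (p5 -> p4), p3.
            (p5 -> p4): β-rule — branch into ~p5  //  p4.
              branch 2.1.2.1 (add ~p5):
                × closes — contains both p5 and ~p5.
              branch 2.1.2.2 (add p4):
                × closes — contains both p4 and ~p4.
      branch 2.2 (add p4):
        ((p4 -> ~p1) -> (p5 & ((p5 -> p4) & p3))): β-rule — branch into ~(p4 -> ~p1)  //  (p5 & ((p5 -> p4) & p3)).
          branch 2.2.1 (add ~(p4 -> ~p1)):
            ~(p4 -> ~p1): α-rule — add p4, ~~p1.
            ○ open, literals {p1=T, p4=T}.
          branch 2.2.2 (add (p5 & ((p5 -> p4) & p3))):
            (p5 & ((p5 -> p4) & p3)): α-rule — add p5, ((p5 -> p4) & p3).
            ((p5 -> p4) & p3): α-rule — add (p5 -> p4), p3.
            (p5 -> p4): β-rule — branch into ~p5  //  p4.
              branch 2.2.2.1 (add ~p5):
                × closes — contains both p5 and ~p5.
              branch 2.2.2.2 (add p4):
                ○ open, literals {p3=T, p4=T, p5=T}.
4 branches closed, 6 open.
Each open branch fixes some atoms; the unmentioned ones are free. Counting distinct full assignments: branch {p4=F, p5=F} (p3, p1, p2) contributes 8 new; branch {p2=T, p3=T, p4=F} (p5, p1) contributes 2 new; branch {p4=T, p5=F} (p3, p1, p2) contributes 8 new; branch {p2=T, p3=T, p4=T} (p5, p1) contributes 2 new; branch {p1=T, p4=T} (p3, p5, p2) contributes 3 new; branch {p3=T, p4=T, p5=T} (p1, p2) contributes 1 new. Total: 24.

24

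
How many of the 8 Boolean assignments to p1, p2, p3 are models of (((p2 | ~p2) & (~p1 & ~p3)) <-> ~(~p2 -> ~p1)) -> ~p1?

Initial set: {((((p2 | ~p2) & (~p1 & ~p3)) <-> ~(~p2 -> ~p1)) -> ~p1)}.
((((p2 | ~p2) & (~p1 & ~p3)) <-> ~(~p2 -> ~p1)) -> ~p1): β-rule — branch into ~(((p2 | ~p2) & (~p1 & ~p3)) <-> ~(~p2 -> ~p1))  //  ~p1.
  branch 1 (add ~(((p2 | ~p2) & (~p1 & ~p3)) <-> ~(~p2 -> ~p1))):
    ~(((p2 | ~p2) & (~p1 & ~p3)) <-> ~(~p2 -> ~p1)): β-rule — branch into ((p2 | ~p2) & (~p1 & ~p3)), ~~(~p2 -> ~p1)  //  ~((p2 | ~p2) & (~p1 & ~p3)), ~(~p2 -> ~p1).
      branch 1.1 (add ((p2 | ~p2) & (~p1 & ~p3)), ~~(~p2 -> ~p1)):
        ((p2 | ~p2) & (~p1 & ~p3)): α-rule — add (p2 | ~p2), (~p1 & ~p3).
        (~p1 & ~p3): α-rule — add ~p1, ~p3.
        ~~(~p2 -> ~p1): β-rule — branch into ~~p2  //  ~p1.
          branch 1.1.1 (add ~~p2):
            (p2 | ~p2): β-rule — branch into p2  //  ~p2.
              branch 1.1.1.1 (add p2):
                ○ open, literals {p1=0, p2=1, p3=0}.
              branch 1.1.1.2 (add ~p2):
                × closes — contains both p2 and ~p2.
          branch 1.1.2 (add ~p1):
            (p2 | ~p2): β-rule — branch into p2  //  ~p2.
              branch 1.1.2.1 (add p2):
                ○ open, literals {p1=0, p2=1, p3=0}.
              branch 1.1.2.2 (add ~p2):
                ○ open, literals {p1=0, p2=0, p3=0}.
      branch 1.2 (add ~((p2 | ~p2) & (~p1 & ~p3)), ~(~p2 -> ~p1)):
        ~(~p2 -> ~p1): α-rule — add ~p2, ~~p1.
        ~((p2 | ~p2) & (~p1 & ~p3)): β-rule — branch into ~(p2 | ~p2)  //  ~(~p1 & ~p3).
          branch 1.2.1 (add ~(p2 | ~p2)):
            ~(p2 | ~p2): α-rule — add ~p2, ~~p2.
            × closes — contains both p2 and ~p2.
          branch 1.2.2 (add ~(~p1 & ~p3)):
            ~(~p1 & ~p3): β-rule — branch into ~~p1  //  ~~p3.
              branch 1.2.2.1 (add ~~p1):
                ○ open, literals {p1=1, p2=0}.
              branch 1.2.2.2 (add ~~p3):
                ○ open, literals {p1=1, p2=0, p3=1}.
  branch 2 (add ~p1):
    ○ open, literals {p1=0}.
2 branches closed, 6 open.
Each open branch fixes some atoms; the unmentioned ones are free. Counting distinct full assignments: branch {p1=0, p2=1, p3=0} (none free) contributes 1 new; branch {p1=0, p2=1, p3=0} (none free) contributes 0 new; branch {p1=0, p2=0, p3=0} (none free) contributes 1 new; branch {p1=1, p2=0} (p3) contributes 2 new; branch {p1=1, p2=0, p3=1} (none free) contributes 0 new; branch {p1=0} (p2, p3) contributes 2 new. Total: 6.

6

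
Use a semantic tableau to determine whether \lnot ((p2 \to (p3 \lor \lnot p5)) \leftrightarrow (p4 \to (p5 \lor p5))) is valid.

Not valid

Assume the negation and expand:
Initial set: {\lnot \lnot ((p2 \to (p3 \lor \lnot p5)) \leftrightarrow (p4 \to (p5 \lor p5)))}.
\lnot \lnot ((p2 \to (p3 \lor \lnot p5)) \leftrightarrow (p4 \to (p5 \lor p5))): β-rule — branch into (p2 \to (p3 \lor \lnot p5)), (p4 \to (p5 \lor p5))  //  \lnot (p2 \to (p3 \lor \lnot p5)), \lnot (p4 \to (p5 \lor p5)).
  branch 1 (add (p2 \to (p3 \lor \lnot p5)), (p4 \to (p5 \lor p5))):
    (p2 \to (p3 \lor \lnot p5)): β-rule — branch into \lnot p2  //  (p3 \lor \lnot p5).
      branch 1.1 (add \lnot p2):
        (p4 \to (p5 \lor p5)): β-rule — branch into \lnot p4  //  (p5 \lor p5).
          branch 1.1.1 (add \lnot p4):
            ○ open, literals {p2=false, p4=false}.
          branch 1.1.2 (add (p5 \lor p5)):
            (p5 \lor p5): β-rule — branch into p5  //  p5.
              branch 1.1.2.1 (add p5):
                ○ open, literals {p2=false, p5=true}.
              branch 1.1.2.2 (add p5):
                ○ open, literals {p2=false, p5=true}.
      branch 1.2 (add (p3 \lor \lnot p5)):
        (p4 \to (p5 \lor p5)): β-rule — branch into \lnot p4  //  (p5 \lor p5).
          branch 1.2.1 (add \lnot p4):
            (p3 \lor \lnot p5): β-rule — branch into p3  //  \lnot p5.
              branch 1.2.1.1 (add p3):
                ○ open, literals {p3=true, p4=false}.
              branch 1.2.1.2 (add \lnot p5):
                ○ open, literals {p4=false, p5=false}.
          branch 1.2.2 (add (p5 \lor p5)):
            (p3 \lor \lnot p5): β-rule — branch into p3  //  \lnot p5.
              branch 1.2.2.1 (add p3):
                (p5 \lor p5): β-rule — branch into p5  //  p5.
                  branch 1.2.2.1.1 (add p5):
                    ○ open, literals {p3=true, p5=true}.
                  branch 1.2.2.1.2 (add p5):
                    ○ open, literals {p3=true, p5=true}.
              branch 1.2.2.2 (add \lnot p5):
                (p5 \lor p5): β-rule — branch into p5  //  p5.
                  branch 1.2.2.2.1 (add p5):
                    × closes — contains both p5 and \lnot p5.
                  branch 1.2.2.2.2 (add p5):
                    × closes — contains both p5 and \lnot p5.
  branch 2 (add \lnot (p2 \to (p3 \lor \lnot p5)), \lnot (p4 \to (p5 \lor p5))):
    \lnot (p2 \to (p3 \lor \lnot p5)): α-rule — add p2, \lnot (p3 \lor \lnot p5).
    \lnot (p4 \to (p5 \lor p5)): α-rule — add p4, \lnot (p5 \lor p5).
    \lnot (p3 \lor \lnot p5): α-rule — add \lnot p3, \lnot \lnot p5.
    \lnot (p5 \lor p5): α-rule — add \lnot p5, \lnot p5.
    × closes — contains both p5 and \lnot p5.
3 branches closed, 7 open.
An open branch gives a countermodel: p2=false, p4=false (unmentioned atoms arbitrary); under it the original formula is false.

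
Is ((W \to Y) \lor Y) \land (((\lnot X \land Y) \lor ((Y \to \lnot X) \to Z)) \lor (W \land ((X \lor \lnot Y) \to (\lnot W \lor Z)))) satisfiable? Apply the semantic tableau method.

Satisfiable

Initial set: {(((W \to Y) \lor Y) \land (((\lnot X \land Y) \lor ((Y \to \lnot X) \to Z)) \lor (W \land ((X \lor \lnot Y) \to (\lnot W \lor Z)))))}.
(((W \to Y) \lor Y) \land (((\lnot X \land Y) \lor ((Y \to \lnot X) \to Z)) \lor (W \land ((X \lor \lnot Y) \to (\lnot W \lor Z))))): α-rule — add ((W \to Y) \lor Y), (((\lnot X \land Y) \lor ((Y \to \lnot X) \to Z)) \lor (W \land ((X \lor \lnot Y) \to (\lnot W \lor Z)))).
((W \to Y) \lor Y): β-rule — branch into (W \to Y)  //  Y.
  branch 1 (add (W \to Y)):
    (((\lnot X \land Y) \lor ((Y \to \lnot X) \to Z)) \lor (W \land ((X \lor \lnot Y) \to (\lnot W \lor Z)))): β-rule — branch into ((\lnot X \land Y) \lor ((Y \to \lnot X) \to Z))  //  (W \land ((X \lor \lnot Y) \to (\lnot W \lor Z))).
      branch 1.1 (add ((\lnot X \land Y) \lor ((Y \to \lnot X) \to Z))):
        (W \to Y): β-rule — branch into \lnot W  //  Y.
          branch 1.1.1 (add \lnot W):
            ((\lnot X \land Y) \lor ((Y \to \lnot X) \to Z)): β-rule — branch into (\lnot X \land Y)  //  ((Y \to \lnot X) \to Z).
              branch 1.1.1.1 (add (\lnot X \land Y)):
                (\lnot X \land Y): α-rule — add \lnot X, Y.
                ○ open, literals {W=false, X=false, Y=true}.
              branch 1.1.1.2 (add ((Y \to \lnot X) \to Z)):
                ((Y \to \lnot X) \to Z): β-rule — branch into \lnot (Y \to \lnot X)  //  Z.
                  branch 1.1.1.2.1 (add \lnot (Y \to \lnot X)):
                    \lnot (Y \to \lnot X): α-rule — add Y, \lnot \lnot X.
                    ○ open, literals {W=false, X=true, Y=true}.
                  branch 1.1.1.2.2 (add Z):
                    ○ open, literals {W=false, Z=true}.
          branch 1.1.2 (add Y):
            ((\lnot X \land Y) \lor ((Y \to \lnot X) \to Z)): β-rule — branch into (\lnot X \land Y)  //  ((Y \to \lnot X) \to Z).
              branch 1.1.2.1 (add (\lnot X \land Y)):
                (\lnot X \land Y): α-rule — add \lnot X, Y.
                ○ open, literals {X=false, Y=true}.
              branch 1.1.2.2 (add ((Y \to \lnot X) \to Z)):
                ((Y \to \lnot X) \to Z): β-rule — branch into \lnot (Y \to \lnot X)  //  Z.
                  branch 1.1.2.2.1 (add \lnot (Y \to \lnot X)):
                    \lnot (Y \to \lnot X): α-rule — add Y, \lnot \lnot X.
                    ○ open, literals {X=true, Y=true}.
                  branch 1.1.2.2.2 (add Z):
                    ○ open, literals {Y=true, Z=true}.
      branch 1.2 (add (W \land ((X \lor \lnot Y) \to (\lnot W \lor Z)))):
        (W \land ((X \lor \lnot Y) \to (\lnot W \lor Z))): α-rule — add W, ((X \lor \lnot Y) \to (\lnot W \lor Z)).
        (W \to Y): β-rule — branch into \lnot W  //  Y.
          branch 1.2.1 (add \lnot W):
            × closes — contains both W and \lnot W.
          branch 1.2.2 (add Y):
            ((X \lor \lnot Y) \to (\lnot W \lor Z)): β-rule — branch into \lnot (X \lor \lnot Y)  //  (\lnot W \lor Z).
              branch 1.2.2.1 (add \lnot (X \lor \lnot Y)):
                \lnot (X \lor \lnot Y): α-rule — add \lnot X, \lnot \lnot Y.
                ○ open, literals {W=true, X=false, Y=true}.
              branch 1.2.2.2 (add (\lnot W \lor Z)):
                (\lnot W \lor Z): β-rule — branch into \lnot W  //  Z.
                  branch 1.2.2.2.1 (add \lnot W):
                    × closes — contains both W and \lnot W.
                  branch 1.2.2.2.2 (add Z):
                    ○ open, literals {W=true, Y=true, Z=true}.
  branch 2 (add Y):
    (((\lnot X \land Y) \lor ((Y \to \lnot X) \to Z)) \lor (W \land ((X \lor \lnot Y) \to (\lnot W \lor Z)))): β-rule — branch into ((\lnot X \land Y) \lor ((Y \to \lnot X) \to Z))  //  (W \land ((X \lor \lnot Y) \to (\lnot W \lor Z))).
      branch 2.1 (add ((\lnot X \land Y) \lor ((Y \to \lnot X) \to Z))):
        ((\lnot X \land Y) \lor ((Y \to \lnot X) \to Z)): β-rule — branch into (\lnot X \land Y)  //  ((Y \to \lnot X) \to Z).
          branch 2.1.1 (add (\lnot X \land Y)):
            (\lnot X \land Y): α-rule — add \lnot X, Y.
            ○ open, literals {X=false, Y=true}.
          branch 2.1.2 (add ((Y \to \lnot X) \to Z)):
            ((Y \to \lnot X) \to Z): β-rule — branch into \lnot (Y \to \lnot X)  //  Z.
              branch 2.1.2.1 (add \lnot (Y \to \lnot X)):
                \lnot (Y \to \lnot X): α-rule — add Y, \lnot \lnot X.
                ○ open, literals {X=true, Y=true}.
              branch 2.1.2.2 (add Z):
                ○ open, literals {Y=true, Z=true}.
      branch 2.2 (add (W \land ((X \lor \lnot Y) \to (\lnot W \lor Z)))):
        (W \land ((X \lor \lnot Y) \to (\lnot W \lor Z))): α-rule — add W, ((X \lor \lnot Y) \to (\lnot W \lor Z)).
        ((X \lor \lnot Y) \to (\lnot W \lor Z)): β-rule — branch into \lnot (X \lor \lnot Y)  //  (\lnot W \lor Z).
          branch 2.2.1 (add \lnot (X \lor \lnot Y)):
            \lnot (X \lor \lnot Y): α-rule — add \lnot X, \lnot \lnot Y.
            ○ open, literals {W=true, X=false, Y=true}.
          branch 2.2.2 (add (\lnot W \lor Z)):
            (\lnot W \lor Z): β-rule — branch into \lnot W  //  Z.
              branch 2.2.2.1 (add \lnot W):
                × closes — contains both W and \lnot W.
              branch 2.2.2.2 (add Z):
                ○ open, literals {W=true, Y=true, Z=true}.
3 branches closed, 13 open.
An open branch gives a satisfying assignment: W=false, X=false, Y=true.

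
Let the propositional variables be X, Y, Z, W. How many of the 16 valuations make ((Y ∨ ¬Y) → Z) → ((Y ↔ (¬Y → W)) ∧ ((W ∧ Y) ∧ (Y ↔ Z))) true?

10

Initial set: {(((Y ∨ ¬Y) → Z) → ((Y ↔ (¬Y → W)) ∧ ((W ∧ Y) ∧ (Y ↔ Z))))}.
(((Y ∨ ¬Y) → Z) → ((Y ↔ (¬Y → W)) ∧ ((W ∧ Y) ∧ (Y ↔ Z)))): β-rule — branch into ¬((Y ∨ ¬Y) → Z)  //  ((Y ↔ (¬Y → W)) ∧ ((W ∧ Y) ∧ (Y ↔ Z))).
  branch 1 (add ¬((Y ∨ ¬Y) → Z)):
    ¬((Y ∨ ¬Y) → Z): α-rule — add (Y ∨ ¬Y), ¬Z.
    (Y ∨ ¬Y): β-rule — branch into Y  //  ¬Y.
      branch 1.1 (add Y):
        ○ open, literals {Y=T, Z=F}.
      branch 1.2 (add ¬Y):
        ○ open, literals {Y=F, Z=F}.
  branch 2 (add ((Y ↔ (¬Y → W)) ∧ ((W ∧ Y) ∧ (Y ↔ Z)))):
    ((Y ↔ (¬Y → W)) ∧ ((W ∧ Y) ∧ (Y ↔ Z))): α-rule — add (Y ↔ (¬Y → W)), ((W ∧ Y) ∧ (Y ↔ Z)).
    ((W ∧ Y) ∧ (Y ↔ Z)): α-rule — add (W ∧ Y), (Y ↔ Z).
    (W ∧ Y): α-rule — add W, Y.
    (Y ↔ (¬Y → W)): β-rule — branch into Y, (¬Y → W)  //  ¬Y, ¬(¬Y → W).
      branch 2.1 (add Y, (¬Y → W)):
        (Y ↔ Z): β-rule — branch into Y, Z  //  ¬Y, ¬Z.
          branch 2.1.1 (add Y, Z):
            (¬Y → W): β-rule — branch into ¬¬Y  //  W.
              branch 2.1.1.1 (add ¬¬Y):
                ○ open, literals {W=T, Y=T, Z=T}.
              branch 2.1.1.2 (add W):
                ○ open, literals {W=T, Y=T, Z=T}.
          branch 2.1.2 (add ¬Y, ¬Z):
            × closes — contains both Y and ¬Y.
      branch 2.2 (add ¬Y, ¬(¬Y → W)):
        × closes — contains both Y and ¬Y.
2 branches closed, 4 open.
Each open branch fixes some atoms; the unmentioned ones are free. Counting distinct full assignments: branch {Y=T, Z=F} (X, W) contributes 4 new; branch {Y=F, Z=F} (X, W) contributes 4 new; branch {W=T, Y=T, Z=T} (X) contributes 2 new; branch {W=T, Y=T, Z=T} (X) contributes 0 new. Total: 10.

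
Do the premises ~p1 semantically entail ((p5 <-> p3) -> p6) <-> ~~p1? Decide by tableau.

Initial set: {~p1; ~(((p5 <-> p3) -> p6) <-> ~~p1)}.
~(((p5 <-> p3) -> p6) <-> ~~p1): β-rule — branch into ((p5 <-> p3) -> p6), ~~~p1  //  ~((p5 <-> p3) -> p6), ~~p1.
  branch 1 (add ((p5 <-> p3) -> p6), ~~~p1):
    ~~~p1: drop double negation, giving ~p1.
    ((p5 <-> p3) -> p6): β-rule — branch into ~(p5 <-> p3)  //  p6.
      branch 1.1 (add ~(p5 <-> p3)):
        ~(p5 <-> p3): β-rule — branch into p5, ~p3  //  ~p5, p3.
          branch 1.1.1 (add p5, ~p3):
            ○ open, literals {p1=0, p3=0, p5=1}.
          branch 1.1.2 (add ~p5, p3):
            ○ open, literals {p1=0, p3=1, p5=0}.
      branch 1.2 (add p6):
        ○ open, literals {p1=0, p6=1}.
  branch 2 (add ~((p5 <-> p3) -> p6), ~~p1):
    ~((p5 <-> p3) -> p6): α-rule — add (p5 <-> p3), ~p6.
    ~~p1: drop double negation, giving p1.
    × closes — contains both p1 and ~p1.
1 branch closed, 3 open.
An open branch gives a countermodel: p1=0, p3=0, p5=1 (unmentioned atoms arbitrary); the premises hold there but the conclusion fails.

No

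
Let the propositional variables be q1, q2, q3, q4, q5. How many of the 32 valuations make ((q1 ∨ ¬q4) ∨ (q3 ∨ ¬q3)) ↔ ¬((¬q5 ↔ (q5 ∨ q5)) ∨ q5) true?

16

Initial set: {(((q1 ∨ ¬q4) ∨ (q3 ∨ ¬q3)) ↔ ¬((¬q5 ↔ (q5 ∨ q5)) ∨ q5))}.
(((q1 ∨ ¬q4) ∨ (q3 ∨ ¬q3)) ↔ ¬((¬q5 ↔ (q5 ∨ q5)) ∨ q5)): β-rule — branch into ((q1 ∨ ¬q4) ∨ (q3 ∨ ¬q3)), ¬((¬q5 ↔ (q5 ∨ q5)) ∨ q5)  //  ¬((q1 ∨ ¬q4) ∨ (q3 ∨ ¬q3)), ¬¬((¬q5 ↔ (q5 ∨ q5)) ∨ q5).
  branch 1 (add ((q1 ∨ ¬q4) ∨ (q3 ∨ ¬q3)), ¬((¬q5 ↔ (q5 ∨ q5)) ∨ q5)):
    ¬((¬q5 ↔ (q5 ∨ q5)) ∨ q5): α-rule — add ¬(¬q5 ↔ (q5 ∨ q5)), ¬q5.
    ((q1 ∨ ¬q4) ∨ (q3 ∨ ¬q3)): β-rule — branch into (q1 ∨ ¬q4)  //  (q3 ∨ ¬q3).
      branch 1.1 (add (q1 ∨ ¬q4)):
        ¬(¬q5 ↔ (q5 ∨ q5)): β-rule — branch into ¬q5, ¬(q5 ∨ q5)  //  ¬¬q5, (q5 ∨ q5).
          branch 1.1.1 (add ¬q5, ¬(q5 ∨ q5)):
            ¬(q5 ∨ q5): α-rule — add ¬q5, ¬q5.
            (q1 ∨ ¬q4): β-rule — branch into q1  //  ¬q4.
              branch 1.1.1.1 (add q1):
                ○ open, literals {q1=T, q5=F}.
              branch 1.1.1.2 (add ¬q4):
                ○ open, literals {q4=F, q5=F}.
          branch 1.1.2 (add ¬¬q5, (q5 ∨ q5)):
            × closes — contains both q5 and ¬q5.
      branch 1.2 (add (q3 ∨ ¬q3)):
        ¬(¬q5 ↔ (q5 ∨ q5)): β-rule — branch into ¬q5, ¬(q5 ∨ q5)  //  ¬¬q5, (q5 ∨ q5).
          branch 1.2.1 (add ¬q5, ¬(q5 ∨ q5)):
            ¬(q5 ∨ q5): α-rule — add ¬q5, ¬q5.
            (q3 ∨ ¬q3): β-rule — branch into q3  //  ¬q3.
              branch 1.2.1.1 (add q3):
                ○ open, literals {q3=T, q5=F}.
              branch 1.2.1.2 (add ¬q3):
                ○ open, literals {q3=F, q5=F}.
          branch 1.2.2 (add ¬¬q5, (q5 ∨ q5)):
            × closes — contains both q5 and ¬q5.
  branch 2 (add ¬((q1 ∨ ¬q4) ∨ (q3 ∨ ¬q3)), ¬¬((¬q5 ↔ (q5 ∨ q5)) ∨ q5)):
    ¬((q1 ∨ ¬q4) ∨ (q3 ∨ ¬q3)): α-rule — add ¬(q1 ∨ ¬q4), ¬(q3 ∨ ¬q3).
    ¬(q1 ∨ ¬q4): α-rule — add ¬q1, ¬¬q4.
    ¬(q3 ∨ ¬q3): α-rule — add ¬q3, ¬¬q3.
    × closes — contains both q3 and ¬q3.
3 branches closed, 4 open.
Each open branch fixes some atoms; the unmentioned ones are free. Counting distinct full assignments: branch {q1=T, q5=F} (q2, q3, q4) contributes 8 new; branch {q4=F, q5=F} (q1, q2, q3) contributes 4 new; branch {q3=T, q5=F} (q1, q2, q4) contributes 2 new; branch {q3=F, q5=F} (q1, q2, q4) contributes 2 new. Total: 16.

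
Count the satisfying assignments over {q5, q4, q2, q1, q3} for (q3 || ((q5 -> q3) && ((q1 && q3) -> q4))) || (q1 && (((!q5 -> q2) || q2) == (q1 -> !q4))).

Initial set: {((q3 || ((q5 -> q3) && ((q1 && q3) -> q4))) || (q1 && (((!q5 -> q2) || q2) == (q1 -> !q4))))}.
((q3 || ((q5 -> q3) && ((q1 && q3) -> q4))) || (q1 && (((!q5 -> q2) || q2) == (q1 -> !q4)))): β-rule — branch into (q3 || ((q5 -> q3) && ((q1 && q3) -> q4)))  //  (q1 && (((!q5 -> q2) || q2) == (q1 -> !q4))).
  branch 1 (add (q3 || ((q5 -> q3) && ((q1 && q3) -> q4)))):
    (q3 || ((q5 -> q3) && ((q1 && q3) -> q4))): β-rule — branch into q3  //  ((q5 -> q3) && ((q1 && q3) -> q4)).
      branch 1.1 (add q3):
        ○ open, literals {q3=true}.
      branch 1.2 (add ((q5 -> q3) && ((q1 && q3) -> q4))):
        ((q5 -> q3) && ((q1 && q3) -> q4)): α-rule — add (q5 -> q3), ((q1 && q3) -> q4).
        (q5 -> q3): β-rule — branch into !q5  //  q3.
          branch 1.2.1 (add !q5):
            ((q1 && q3) -> q4): β-rule — branch into !(q1 && q3)  //  q4.
              branch 1.2.1.1 (add !(q1 && q3)):
                !(q1 && q3): β-rule — branch into !q1  //  !q3.
                  branch 1.2.1.1.1 (add !q1):
                    ○ open, literals {q1=false, q5=false}.
                  branch 1.2.1.1.2 (add !q3):
                    ○ open, literals {q3=false, q5=false}.
              branch 1.2.1.2 (add q4):
                ○ open, literals {q4=true, q5=false}.
          branch 1.2.2 (add q3):
            ((q1 && q3) -> q4): β-rule — branch into !(q1 && q3)  //  q4.
              branch 1.2.2.1 (add !(q1 && q3)):
                !(q1 && q3): β-rule — branch into !q1  //  !q3.
                  branch 1.2.2.1.1 (add !q1):
                    ○ open, literals {q1=false, q3=true}.
                  branch 1.2.2.1.2 (add !q3):
                    × closes — contains both q3 and !q3.
              branch 1.2.2.2 (add q4):
                ○ open, literals {q3=true, q4=true}.
  branch 2 (add (q1 && (((!q5 -> q2) || q2) == (q1 -> !q4)))):
    (q1 && (((!q5 -> q2) || q2) == (q1 -> !q4))): α-rule — add q1, (((!q5 -> q2) || q2) == (q1 -> !q4)).
    (((!q5 -> q2) || q2) == (q1 -> !q4)): β-rule — branch into ((!q5 -> q2) || q2), (q1 -> !q4)  //  !((!q5 -> q2) || q2), !(q1 -> !q4).
      branch 2.1 (add ((!q5 -> q2) || q2), (q1 -> !q4)):
        ((!q5 -> q2) || q2): β-rule — branch into (!q5 -> q2)  //  q2.
          branch 2.1.1 (add (!q5 -> q2)):
            (q1 -> !q4): β-rule — branch into !q1  //  !q4.
              branch 2.1.1.1 (add !q1):
                × closes — contains both q1 and !q1.
              branch 2.1.1.2 (add !q4):
                (!q5 -> q2): β-rule — branch into !!q5  //  q2.
                  branch 2.1.1.2.1 (add !!q5):
                    ○ open, literals {q1=true, q4=false, q5=true}.
                  branch 2.1.1.2.2 (add q2):
                    ○ open, literals {q1=true, q2=true, q4=false}.
          branch 2.1.2 (add q2):
            (q1 -> !q4): β-rule — branch into !q1  //  !q4.
              branch 2.1.2.1 (add !q1):
                × closes — contains both q1 and !q1.
              branch 2.1.2.2 (add !q4):
                ○ open, literals {q1=true, q2=true, q4=false}.
      branch 2.2 (add !((!q5 -> q2) || q2), !(q1 -> !q4)):
        !((!q5 -> q2) || q2): α-rule — add !(!q5 -> q2), !q2.
        !(q1 -> !q4): α-rule — add q1, !!q4.
        !(!q5 -> q2): α-rule — add !q5, !q2.
        ○ open, literals {q1=true, q2=false, q4=true, q5=false}.
3 branches closed, 10 open.
Each open branch fixes some atoms; the unmentioned ones are free. Counting distinct full assignments: branch {q3=true} (q5, q4, q2, q1) contributes 16 new; branch {q1=false, q5=false} (q4, q2, q3) contributes 4 new; branch {q3=false, q5=false} (q4, q2, q1) contributes 4 new; branch {q4=true, q5=false} (q2, q1, q3) contributes 0 new; branch {q1=false, q3=true} (q5, q4, q2) contributes 0 new; branch {q3=true, q4=true} (q5, q2, q1) contributes 0 new; branch {q1=true, q4=false, q5=true} (q2, q3) contributes 2 new; branch {q1=true, q2=true, q4=false} (q5, q3) contributes 0 new; branch {q1=true, q2=true, q4=false} (q5, q3) contributes 0 new; branch {q1=true, q2=false, q4=true, q5=false} (q3) contributes 0 new. Total: 26.

26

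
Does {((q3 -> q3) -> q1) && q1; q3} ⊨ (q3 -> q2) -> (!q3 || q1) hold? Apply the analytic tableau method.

Initial set: {(((q3 -> q3) -> q1) && q1); q3; !((q3 -> q2) -> (!q3 || q1))}.
(((q3 -> q3) -> q1) && q1): α-rule — add ((q3 -> q3) -> q1), q1.
!((q3 -> q2) -> (!q3 || q1)): α-rule — add (q3 -> q2), !(!q3 || q1).
!(!q3 || q1): α-rule — add !!q3, !q1.
× closes — contains both q1 and !q1.
All 1 branch closes.
Every branch closed, so the premises entail the conclusion.

Yes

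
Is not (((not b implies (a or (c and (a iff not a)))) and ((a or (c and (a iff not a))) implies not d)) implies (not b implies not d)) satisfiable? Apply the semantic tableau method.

Initial set: {not (((not b implies (a or (c and (a iff not a)))) and ((a or (c and (a iff not a))) implies not d)) implies (not b implies not d))}.
not (((not b implies (a or (c and (a iff not a)))) and ((a or (c and (a iff not a))) implies not d)) implies (not b implies not d)): α-rule — add ((not b implies (a or (c and (a iff not a)))) and ((a or (c and (a iff not a))) implies not d)), not (not b implies not d).
((not b implies (a or (c and (a iff not a)))) and ((a or (c and (a iff not a))) implies not d)): α-rule — add (not b implies (a or (c and (a iff not a)))), ((a or (c and (a iff not a))) implies not d).
not (not b implies not d): α-rule — add not b, not not d.
(not b implies (a or (c and (a iff not a)))): β-rule — branch into not not b  //  (a or (c and (a iff not a))).
  branch 1 (add not not b):
    × closes — contains both b and not b.
  branch 2 (add (a or (c and (a iff not a)))):
    ((a or (c and (a iff not a))) implies not d): β-rule — branch into not (a or (c and (a iff not a)))  //  not d.
      branch 2.1 (add not (a or (c and (a iff not a)))):
        not (a or (c and (a iff not a))): α-rule — add not a, not (c and (a iff not a)).
        (a or (c and (a iff not a))): β-rule — branch into a  //  (c and (a iff not a)).
          branch 2.1.1 (add a):
            × closes — contains both a and not a.
          branch 2.1.2 (add (c and (a iff not a))):
            (c and (a iff not a)): α-rule — add c, (a iff not a).
            not (c and (a iff not a)): β-rule — branch into not c  //  not (a iff not a).
              branch 2.1.2.1 (add not c):
                × closes — contains both c and not c.
              branch 2.1.2.2 (add not (a iff not a)):
                (a iff not a): β-rule — branch into a, not a  //  not a, not not a.
                  branch 2.1.2.2.1 (add a, not a):
                    × closes — contains both a and not a.
                  branch 2.1.2.2.2 (add not a, not not a):
                    × closes — contains both a and not a.
      branch 2.2 (add not d):
        × closes — contains both d and not d.
All 6 branches close.
Every branch closed; the formula is unsatisfiable.

Unsatisfiable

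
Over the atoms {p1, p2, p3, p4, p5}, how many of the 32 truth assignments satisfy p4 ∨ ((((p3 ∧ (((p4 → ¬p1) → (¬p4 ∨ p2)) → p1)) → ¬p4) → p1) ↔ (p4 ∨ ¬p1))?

16

Initial set: {(p4 ∨ ((((p3 ∧ (((p4 → ¬p1) → (¬p4 ∨ p2)) → p1)) → ¬p4) → p1) ↔ (p4 ∨ ¬p1)))}.
(p4 ∨ ((((p3 ∧ (((p4 → ¬p1) → (¬p4 ∨ p2)) → p1)) → ¬p4) → p1) ↔ (p4 ∨ ¬p1))): β-rule — branch into p4  //  ((((p3 ∧ (((p4 → ¬p1) → (¬p4 ∨ p2)) → p1)) → ¬p4) → p1) ↔ (p4 ∨ ¬p1)).
  branch 1 (add p4):
    ○ open, literals {p4=T}.
  branch 2 (add ((((p3 ∧ (((p4 → ¬p1) → (¬p4 ∨ p2)) → p1)) → ¬p4) → p1) ↔ (p4 ∨ ¬p1))):
    ((((p3 ∧ (((p4 → ¬p1) → (¬p4 ∨ p2)) → p1)) → ¬p4) → p1) ↔ (p4 ∨ ¬p1)): β-rule — branch into (((p3 ∧ (((p4 → ¬p1) → (¬p4 ∨ p2)) → p1)) → ¬p4) → p1), (p4 ∨ ¬p1)  //  ¬(((p3 ∧ (((p4 → ¬p1) → (¬p4 ∨ p2)) → p1)) → ¬p4) → p1), ¬(p4 ∨ ¬p1).
      branch 2.1 (add (((p3 ∧ (((p4 → ¬p1) → (¬p4 ∨ p2)) → p1)) → ¬p4) → p1), (p4 ∨ ¬p1)):
        (((p3 ∧ (((p4 → ¬p1) → (¬p4 ∨ p2)) → p1)) → ¬p4) → p1): β-rule — branch into ¬((p3 ∧ (((p4 → ¬p1) → (¬p4 ∨ p2)) → p1)) → ¬p4)  //  p1.
          branch 2.1.1 (add ¬((p3 ∧ (((p4 → ¬p1) → (¬p4 ∨ p2)) → p1)) → ¬p4)):
            ¬((p3 ∧ (((p4 → ¬p1) → (¬p4 ∨ p2)) → p1)) → ¬p4): α-rule — add (p3 ∧ (((p4 → ¬p1) → (¬p4 ∨ p2)) → p1)), ¬¬p4.
            (p3 ∧ (((p4 → ¬p1) → (¬p4 ∨ p2)) → p1)): α-rule — add p3, (((p4 → ¬p1) → (¬p4 ∨ p2)) → p1).
            (p4 ∨ ¬p1): β-rule — branch into p4  //  ¬p1.
              branch 2.1.1.1 (add p4):
                (((p4 → ¬p1) → (¬p4 ∨ p2)) → p1): β-rule — branch into ¬((p4 → ¬p1) → (¬p4 ∨ p2))  //  p1.
                  branch 2.1.1.1.1 (add ¬((p4 → ¬p1) → (¬p4 ∨ p2))):
                    ¬((p4 → ¬p1) → (¬p4 ∨ p2)): α-rule — add (p4 → ¬p1), ¬(¬p4 ∨ p2).
                    ¬(¬p4 ∨ p2): α-rule — add ¬¬p4, ¬p2.
                    (p4 → ¬p1): β-rule — branch into ¬p4  //  ¬p1.
                      branch 2.1.1.1.1.1 (add ¬p4):
                        × closes — contains both p4 and ¬p4.
                      branch 2.1.1.1.1.2 (add ¬p1):
                        ○ open, literals {p1=F, p2=F, p3=T, p4=T}.
                  branch 2.1.1.1.2 (add p1):
                    ○ open, literals {p1=T, p3=T, p4=T}.
              branch 2.1.1.2 (add ¬p1):
                (((p4 → ¬p1) → (¬p4 ∨ p2)) → p1): β-rule — branch into ¬((p4 → ¬p1) → (¬p4 ∨ p2))  //  p1.
                  branch 2.1.1.2.1 (add ¬((p4 → ¬p1) → (¬p4 ∨ p2))):
                    ¬((p4 → ¬p1) → (¬p4 ∨ p2)): α-rule — add (p4 → ¬p1), ¬(¬p4 ∨ p2).
                    ¬(¬p4 ∨ p2): α-rule — add ¬¬p4, ¬p2.
                    (p4 → ¬p1): β-rule — branch into ¬p4  //  ¬p1.
                      branch 2.1.1.2.1.1 (add ¬p4):
                        × closes — contains both p4 and ¬p4.
                      branch 2.1.1.2.1.2 (add ¬p1):
                        ○ open, literals {p1=F, p2=F, p3=T, p4=T}.
                  branch 2.1.1.2.2 (add p1):
                    × closes — contains both p1 and ¬p1.
          branch 2.1.2 (add p1):
            (p4 ∨ ¬p1): β-rule — branch into p4  //  ¬p1.
              branch 2.1.2.1 (add p4):
                ○ open, literals {p1=T, p4=T}.
              branch 2.1.2.2 (add ¬p1):
                × closes — contains both p1 and ¬p1.
      branch 2.2 (add ¬(((p3 ∧ (((p4 → ¬p1) → (¬p4 ∨ p2)) → p1)) → ¬p4) → p1), ¬(p4 ∨ ¬p1)):
        ¬(((p3 ∧ (((p4 → ¬p1) → (¬p4 ∨ p2)) → p1)) → ¬p4) → p1): α-rule — add ((p3 ∧ (((p4 → ¬p1) → (¬p4 ∨ p2)) → p1)) → ¬p4), ¬p1.
        ¬(p4 ∨ ¬p1): α-rule — add ¬p4, ¬¬p1.
        × closes — contains both p1 and ¬p1.
5 branches closed, 5 open.
Each open branch fixes some atoms; the unmentioned ones are free. Counting distinct full assignments: branch {p4=T} (p1, p2, p3, p5) contributes 16 new; branch {p1=F, p2=F, p3=T, p4=T} (p5) contributes 0 new; branch {p1=T, p3=T, p4=T} (p2, p5) contributes 0 new; branch {p1=F, p2=F, p3=T, p4=T} (p5) contributes 0 new; branch {p1=T, p4=T} (p2, p3, p5) contributes 0 new. Total: 16.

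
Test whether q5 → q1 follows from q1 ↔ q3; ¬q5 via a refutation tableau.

Yes

Initial set: {(q1 ↔ q3); ¬q5; ¬(q5 → q1)}.
¬(q5 → q1): α-rule — add q5, ¬q1.
× closes — contains both q5 and ¬q5.
All 1 branch closes.
Every branch closed, so the premises entail the conclusion.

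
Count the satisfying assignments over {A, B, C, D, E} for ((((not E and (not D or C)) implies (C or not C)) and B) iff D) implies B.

24

Initial set: {(((((not E and (not D or C)) implies (C or not C)) and B) iff D) implies B)}.
(((((not E and (not D or C)) implies (C or not C)) and B) iff D) implies B): β-rule — branch into not ((((not E and (not D or C)) implies (C or not C)) and B) iff D)  //  B.
  branch 1 (add not ((((not E and (not D or C)) implies (C or not C)) and B) iff D)):
    not ((((not E and (not D or C)) implies (C or not C)) and B) iff D): β-rule — branch into (((not E and (not D or C)) implies (C or not C)) and B), not D  //  not (((not E and (not D or C)) implies (C or not C)) and B), D.
      branch 1.1 (add (((not E and (not D or C)) implies (C or not C)) and B), not D):
        (((not E and (not D or C)) implies (C or not C)) and B): α-rule — add ((not E and (not D or C)) implies (C or not C)), B.
        ((not E and (not D or C)) implies (C or not C)): β-rule — branch into not (not E and (not D or C))  //  (C or not C).
          branch 1.1.1 (add not (not E and (not D or C))):
            not (not E and (not D or C)): β-rule — branch into not not E  //  not (not D or C).
              branch 1.1.1.1 (add not not E):
                ○ open, literals {B=1, D=0, E=1}.
              branch 1.1.1.2 (add not (not D or C)):
                not (not D or C): α-rule — add not not D, not C.
                × closes — contains both D and not D.
          branch 1.1.2 (add (C or not C)):
            (C or not C): β-rule — branch into C  //  not C.
              branch 1.1.2.1 (add C):
                ○ open, literals {B=1, C=1, D=0}.
              branch 1.1.2.2 (add not C):
                ○ open, literals {B=1, C=0, D=0}.
      branch 1.2 (add not (((not E and (not D or C)) implies (C or not C)) and B), D):
        not (((not E and (not D or C)) implies (C or not C)) and B): β-rule — branch into not ((not E and (not D or C)) implies (C or not C))  //  not B.
          branch 1.2.1 (add not ((not E and (not D or C)) implies (C or not C))):
            not ((not E and (not D or C)) implies (C or not C)): α-rule — add (not E and (not D or C)), not (C or not C).
            (not E and (not D or C)): α-rule — add not E, (not D or C).
            not (C or not C): α-rule — add not C, not not C.
            × closes — contains both C and not C.
          branch 1.2.2 (add not B):
            ○ open, literals {B=0, D=1}.
  branch 2 (add B):
    ○ open, literals {B=1}.
2 branches closed, 5 open.
Each open branch fixes some atoms; the unmentioned ones are free. Counting distinct full assignments: branch {B=1, D=0, E=1} (A, C) contributes 4 new; branch {B=1, C=1, D=0} (A, E) contributes 2 new; branch {B=1, C=0, D=0} (A, E) contributes 2 new; branch {B=0, D=1} (A, C, E) contributes 8 new; branch {B=1} (A, C, D, E) contributes 8 new. Total: 24.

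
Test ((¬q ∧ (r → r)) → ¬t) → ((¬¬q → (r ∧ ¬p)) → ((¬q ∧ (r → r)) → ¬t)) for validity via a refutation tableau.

Valid

Assume the negation and expand:
Initial set: {F (((¬q ∧ (r → r)) → ¬t) → ((¬¬q → (r ∧ ¬p)) → ((¬q ∧ (r → r)) → ¬t)))}.
F (((¬q ∧ (r → r)) → ¬t) → ((¬¬q → (r ∧ ¬p)) → ((¬q ∧ (r → r)) → ¬t))): α-rule — add T ((¬q ∧ (r → r)) → ¬t), F ((¬¬q → (r ∧ ¬p)) → ((¬q ∧ (r → r)) → ¬t)).
F ((¬¬q → (r ∧ ¬p)) → ((¬q ∧ (r → r)) → ¬t)): α-rule — add T (¬¬q → (r ∧ ¬p)), F ((¬q ∧ (r → r)) → ¬t).
F ((¬q ∧ (r → r)) → ¬t): α-rule — add T (¬q ∧ (r → r)), F ¬t.
T (¬q ∧ (r → r)): α-rule — add T ¬q, T (r → r).
T ((¬q ∧ (r → r)) → ¬t): β-rule — branch into F (¬q ∧ (r → r))  //  T ¬t.
  branch 1 (add F (¬q ∧ (r → r))):
    T (¬¬q → (r ∧ ¬p)): β-rule — branch into F ¬¬q  //  T (r ∧ ¬p).
      branch 1.1 (add F ¬¬q):
        F ¬¬q: drop double negation, giving F q.
        T (r → r): β-rule — branch into F r  //  T r.
          branch 1.1.1 (add F r):
            F (¬q ∧ (r → r)): β-rule — branch into F ¬q  //  F (r → r).
              branch 1.1.1.1 (add F ¬q):
                × closes — contains both q and ¬q.
              branch 1.1.1.2 (add F (r → r)):
                F (r → r): α-rule — add T r, F r.
                × closes — contains both r and ¬r.
          branch 1.1.2 (add T r):
            F (¬q ∧ (r → r)): β-rule — branch into F ¬q  //  F (r → r).
              branch 1.1.2.1 (add F ¬q):
                × closes — contains both q and ¬q.
              branch 1.1.2.2 (add F (r → r)):
                F (r → r): α-rule — add T r, F r.
                × closes — contains both r and ¬r.
      branch 1.2 (add T (r ∧ ¬p)):
        T (r ∧ ¬p): α-rule — add T r, T ¬p.
        T (r → r): β-rule — branch into F r  //  T r.
          branch 1.2.1 (add F r):
            × closes — contains both r and ¬r.
          branch 1.2.2 (add T r):
            F (¬q ∧ (r → r)): β-rule — branch into F ¬q  //  F (r → r).
              branch 1.2.2.1 (add F ¬q):
                × closes — contains both q and ¬q.
              branch 1.2.2.2 (add F (r → r)):
                F (r → r): α-rule — add T r, F r.
                × closes — contains both r and ¬r.
  branch 2 (add T ¬t):
    × closes — contains both t and ¬t.
All 8 branches close.
Every branch closed, so the negation is unsatisfiable and the formula is valid.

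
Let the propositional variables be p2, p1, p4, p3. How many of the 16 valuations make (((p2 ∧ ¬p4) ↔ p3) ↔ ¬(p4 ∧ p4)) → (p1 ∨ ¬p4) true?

14

Initial set: {T ((((p2 ∧ ¬p4) ↔ p3) ↔ ¬(p4 ∧ p4)) → (p1 ∨ ¬p4))}.
T ((((p2 ∧ ¬p4) ↔ p3) ↔ ¬(p4 ∧ p4)) → (p1 ∨ ¬p4)): β-rule — branch into F (((p2 ∧ ¬p4) ↔ p3) ↔ ¬(p4 ∧ p4))  //  T (p1 ∨ ¬p4).
  branch 1 (add F (((p2 ∧ ¬p4) ↔ p3) ↔ ¬(p4 ∧ p4))):
    F (((p2 ∧ ¬p4) ↔ p3) ↔ ¬(p4 ∧ p4)): β-rule — branch into T ((p2 ∧ ¬p4) ↔ p3), F ¬(p4 ∧ p4)  //  F ((p2 ∧ ¬p4) ↔ p3), T ¬(p4 ∧ p4).
      branch 1.1 (add T ((p2 ∧ ¬p4) ↔ p3), F ¬(p4 ∧ p4)):
        F ¬(p4 ∧ p4): α-rule — add T p4, T p4.
        T ((p2 ∧ ¬p4) ↔ p3): β-rule — branch into T (p2 ∧ ¬p4), T p3  //  F (p2 ∧ ¬p4), F p3.
          branch 1.1.1 (add T (p2 ∧ ¬p4), T p3):
            T (p2 ∧ ¬p4): α-rule — add T p2, T ¬p4.
            × closes — contains both p4 and ¬p4.
          branch 1.1.2 (add F (p2 ∧ ¬p4), F p3):
            F (p2 ∧ ¬p4): β-rule — branch into F p2  //  F ¬p4.
              branch 1.1.2.1 (add F p2):
                ○ open, literals {p2=false, p3=false, p4=true}.
              branch 1.1.2.2 (add F ¬p4):
                ○ open, literals {p3=false, p4=true}.
      branch 1.2 (add F ((p2 ∧ ¬p4) ↔ p3), T ¬(p4 ∧ p4)):
        F ((p2 ∧ ¬p4) ↔ p3): β-rule — branch into T (p2 ∧ ¬p4), F p3  //  F (p2 ∧ ¬p4), T p3.
          branch 1.2.1 (add T (p2 ∧ ¬p4), F p3):
            T (p2 ∧ ¬p4): α-rule — add T p2, T ¬p4.
            T ¬(p4 ∧ p4): β-rule — branch into F p4  //  F p4.
              branch 1.2.1.1 (add F p4):
                ○ open, literals {p2=true, p3=false, p4=false}.
              branch 1.2.1.2 (add F p4):
                ○ open, literals {p2=true, p3=false, p4=false}.
          branch 1.2.2 (add F (p2 ∧ ¬p4), T p3):
            T ¬(p4 ∧ p4): β-rule — branch into F p4  //  F p4.
              branch 1.2.2.1 (add F p4):
                F (p2 ∧ ¬p4): β-rule — branch into F p2  //  F ¬p4.
                  branch 1.2.2.1.1 (add F p2):
                    ○ open, literals {p2=false, p3=true, p4=false}.
                  branch 1.2.2.1.2 (add F ¬p4):
                    × closes — contains both p4 and ¬p4.
              branch 1.2.2.2 (add F p4):
                F (p2 ∧ ¬p4): β-rule — branch into F p2  //  F ¬p4.
                  branch 1.2.2.2.1 (add F p2):
                    ○ open, literals {p2=false, p3=true, p4=false}.
                  branch 1.2.2.2.2 (add F ¬p4):
                    × closes — contains both p4 and ¬p4.
  branch 2 (add T (p1 ∨ ¬p4)):
    T (p1 ∨ ¬p4): β-rule — branch into T p1  //  T ¬p4.
      branch 2.1 (add T p1):
        ○ open, literals {p1=true}.
      branch 2.2 (add T ¬p4):
        ○ open, literals {p4=false}.
3 branches closed, 8 open.
Each open branch fixes some atoms; the unmentioned ones are free. Counting distinct full assignments: branch {p2=false, p3=false, p4=true} (p1) contributes 2 new; branch {p3=false, p4=true} (p2, p1) contributes 2 new; branch {p2=true, p3=false, p4=false} (p1) contributes 2 new; branch {p2=true, p3=false, p4=false} (p1) contributes 0 new; branch {p2=false, p3=true, p4=false} (p1) contributes 2 new; branch {p2=false, p3=true, p4=false} (p1) contributes 0 new; branch {p1=true} (p2, p4, p3) contributes 4 new; branch {p4=false} (p2, p1, p3) contributes 2 new. Total: 14.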